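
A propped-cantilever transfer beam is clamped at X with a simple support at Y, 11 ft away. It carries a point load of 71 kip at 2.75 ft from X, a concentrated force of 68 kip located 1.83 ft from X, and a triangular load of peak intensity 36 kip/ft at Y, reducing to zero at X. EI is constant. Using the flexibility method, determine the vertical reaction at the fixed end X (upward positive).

Choose R_Y as the redundant. The primary structure is the cantilever fixed at X.
Free-end deflection of the primary structure under the applied loading (downward +):
  point load 71 at a = 2.75: Pa²(3L − a)/(6EI) = 2707/EI
  point load 68 at a = 1.83: Pa²(3L − a)/(6EI) = 1183/EI
  triangular load, peak 36 at the free end: 11w₀L⁴/(120EI) = 48315/EI
  δ_0 = 52205/EI
Tip deflection under a unit load at Y: L³/(3EI) = 443.7/EI.
The prop prevents deflection at Y: R_Y = δ_0/δ_{YY} = 52205/443.7 = 117.7 kip.
Vertical equilibrium: R_X = ΣP − R_Y = 337 − 117.7 = 219.3 kip.

R_X = 219.3 kip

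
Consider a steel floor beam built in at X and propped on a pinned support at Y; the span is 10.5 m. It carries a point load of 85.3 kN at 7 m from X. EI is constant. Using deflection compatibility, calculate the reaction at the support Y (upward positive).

Choose R_Y as the redundant. The primary structure is the cantilever fixed at X.
Deflection at Y on the released cantilever, summing each load's contribution:
  point load 85.3 at a = 7: Pa²(3L − a)/(6EI) = 17067/EI
Flexibility coefficient — unit upward force at Y: δ_{YY} = L³/(3EI) = 385.9/EI.
The prop prevents deflection at Y: R_Y = δ_0/δ_{YY} = 17067/385.9 = 44.23 kN.

R_Y = 44.23 kN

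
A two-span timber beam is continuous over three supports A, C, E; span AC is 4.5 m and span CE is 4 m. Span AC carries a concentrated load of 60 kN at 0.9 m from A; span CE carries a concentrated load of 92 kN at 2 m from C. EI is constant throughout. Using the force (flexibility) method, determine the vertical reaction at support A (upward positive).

Release continuity at C by inserting a hinge; the redundant is the internal moment M_C. The primary structure is two simply-supported spans AC and CE.
Discontinuity in slope at C on the released structure — sum the simple-span end rotations:
  span AC: point load 60 at a = 0.9: Pab(L + a)/(6LEI) = 38.88/EI
  span CE: point load 92 at a = 2: Pab(L + b)/(6LEI) = 92/EI
  relative rotation θ_0 = (38.88 + 92)/EI = 130.9/EI
A unit hogging moment at C produces rotation L₁/(3EI) + L₂/(3EI) = 2.833/EI.
Slope continuity at C: θ_0 = M_C·2.833/EI, so M_C = 130.9/2.833 = 46.19 kN·m (hogging).
Span AC, ΣM about A with M_C applied at C: R_C^{AC}·4.5 = 54 + 46.19, so R_C^{AC} = 22.27 kN and R_A = 60 − 22.27 = 37.73 kN.

R_A = 37.73 kN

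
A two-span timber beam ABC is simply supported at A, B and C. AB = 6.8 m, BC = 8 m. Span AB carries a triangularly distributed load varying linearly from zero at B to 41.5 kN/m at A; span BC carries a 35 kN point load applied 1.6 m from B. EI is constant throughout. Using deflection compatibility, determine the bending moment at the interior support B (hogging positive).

M_B = 73.23 kN·m

Insert a hinge at B; M_B is the redundant, and each span becomes simply supported.
Rotations at B on the released spans (each span's end-slope, ×1/EI):
  span AB: triangular load, peak 41.5: 7w₀L³/(360EI) = 253.7/EI
  span BC: point load 35 at a = 1.6: Pab(L + b)/(6LEI) = 107.5/EI
  relative rotation θ_0 = (253.7 + 107.5)/EI = 361.2/EI
A unit hogging moment at B produces rotation L₁/(3EI) + L₂/(3EI) = 4.933/EI.
Slope continuity at B: θ_0 = M_B·4.933/EI, so M_B = 361.2/4.933 = 73.23 kN·m (hogging).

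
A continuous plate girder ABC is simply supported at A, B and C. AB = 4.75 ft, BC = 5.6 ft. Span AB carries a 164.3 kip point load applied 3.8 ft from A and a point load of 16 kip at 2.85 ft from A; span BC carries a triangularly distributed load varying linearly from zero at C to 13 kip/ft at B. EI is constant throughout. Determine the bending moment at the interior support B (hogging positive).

Insert a hinge at B; M_B is the redundant, and each span becomes simply supported.
Discontinuity in slope at B on the released structure — sum the simple-span end rotations:
  span AB: point load 164.3 at a = 3.8: Pab(L + a)/(6LEI) = 177.9/EI
  span AB: point load 16 at a = 2.85: Pab(L + a)/(6LEI) = 23.1/EI
  span BC: triangular load, peak 13: w₀L³/(45EI) = 50.73/EI
  relative rotation θ_0 = (201 + 50.73)/EI = 251.8/EI
A unit hogging moment at B produces rotation L₁/(3EI) + L₂/(3EI) = 3.45/EI.
Compatibility: M_B·(L₁+L₂)/(3EI) = θ_0, giving M_B = 72.98 kip·ft (hogging).

M_B = 72.98 kip·ft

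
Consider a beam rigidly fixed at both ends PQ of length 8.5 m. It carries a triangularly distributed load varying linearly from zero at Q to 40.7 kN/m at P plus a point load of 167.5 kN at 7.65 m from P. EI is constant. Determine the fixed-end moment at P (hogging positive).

Take the two fixed-end moments M_P, M_Q as redundants; the released structure is the simple span PQ.
Simple-span end rotations at P and Q under the given loads:
  at P: triangular load, peak 40.7: w₀L³/(45EI) = 555.4/EI
  at Q: triangular load, peak 40.7: 7w₀L³/(360EI) = 486/EI
  at P: point load 167.5 at a = 7.65: Pab(L + b)/(6LEI) = 199.7/EI
  at Q: point load 167.5 at a = 7.65: Pab(L + a)/(6LEI) = 344.9/EI
  θ_P0 = 755.1/EI,  θ_Q0 = 830.9/EI
Flexibility coefficients: a unit moment at one end gives L/(3EI) there and L/(6EI) at the far end, so f₁₁ = f₂₂ = 2.833/EI and f₁₂ = f₂₁ = 1.417/EI.
Compatibility — zero rotation at each built-in end:
  2.833 M_P + 1.417 M_Q = 755.1
  1.417 M_P + 2.833 M_Q = 830.9
Solving the pair gives M_P = 159.8 kN·m and M_Q = 213.3 kN·m (hogging).

M_P = 159.8 kN·m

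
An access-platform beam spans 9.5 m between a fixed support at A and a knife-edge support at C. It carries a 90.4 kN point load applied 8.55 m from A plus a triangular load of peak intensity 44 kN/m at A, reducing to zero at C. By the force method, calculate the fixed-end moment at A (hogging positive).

M_A = 307.2 kN·m

Release the roller at C. Primary structure: cantilever fixed at A.
Primary-structure tip deflection at C by superposition:
  point load 90.4 at a = 8.55: Pa²(3L − a)/(6EI) = 21973/EI
  triangular load, peak 44 at the fixed end: w₀L⁴/(30EI) = 11946/EI
  δ_0 = 33919/EI
Flexibility coefficient — unit upward force at C: δ_{CC} = L³/(3EI) = 285.8/EI.
The prop prevents deflection at C: R_C = δ_0/δ_{CC} = 33919/285.8 = 118.7 kN.
Moment equilibrium about A: M_A = Σ(load moments about A) − R_C·L = 1435 − 118.7×9.5 = 307.2 kN·m.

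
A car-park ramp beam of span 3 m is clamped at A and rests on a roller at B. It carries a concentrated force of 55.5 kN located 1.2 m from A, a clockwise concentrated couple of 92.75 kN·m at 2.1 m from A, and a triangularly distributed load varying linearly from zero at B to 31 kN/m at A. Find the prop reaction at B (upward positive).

R_B = 63.05 kN

Remove the prop at B; the released (primary) structure is a cantilever built in at A.
Downward deflection at the released point B due to the loads:
  point load 55.5 at a = 1.2: Pa²(3L − a)/(6EI) = 103.9/EI
  clockwise couple 92.75 at a = 2.1: M₀a(2L − a)/(2EI) = 379.8/EI
  triangular load, peak 31 at the fixed end: w₀L⁴/(30EI) = 83.7/EI
  δ_0 = 567.4/EI
Flexibility coefficient — unit upward force at B: δ_{BB} = L³/(3EI) = 9/EI.
Compatibility at B: δ_0 − R_B·δ_{BB} = 0, so R_B = 567.4/9 = 63.05 kN.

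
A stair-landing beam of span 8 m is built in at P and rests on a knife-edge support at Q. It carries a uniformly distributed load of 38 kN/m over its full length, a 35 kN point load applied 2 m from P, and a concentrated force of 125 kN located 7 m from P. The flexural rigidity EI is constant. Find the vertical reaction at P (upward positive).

Choose R_Q as the redundant. The primary structure is the cantilever fixed at P.
Primary-structure tip deflection at Q by superposition:
  UDL 38: wL⁴/(8EI) = 19456/EI
  point load 35 at a = 2: Pa²(3L − a)/(6EI) = 513.3/EI
  point load 125 at a = 7: Pa²(3L − a)/(6EI) = 17354/EI
  δ_0 = 37324/EI
Tip deflection under a unit load at Q: L³/(3EI) = 170.7/EI.
Compatibility at Q: δ_0 − R_Q·δ_{QQ} = 0, so R_Q = 37324/170.7 = 218.7 kN.
Vertical equilibrium: R_P = ΣP − R_Q = 464 − 218.7 = 245.3 kN.

R_P = 245.3 kN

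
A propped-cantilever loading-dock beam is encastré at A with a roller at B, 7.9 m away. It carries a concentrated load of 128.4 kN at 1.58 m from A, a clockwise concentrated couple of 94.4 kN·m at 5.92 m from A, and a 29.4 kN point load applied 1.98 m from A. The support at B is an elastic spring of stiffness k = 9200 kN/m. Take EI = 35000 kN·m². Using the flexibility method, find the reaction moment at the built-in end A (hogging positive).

Take the reaction at B as the redundant and release it; the primary structure is a cantilever fixed at A.
Downward deflection at the released point B due to the loads:
  point load 128.4 at a = 1.58: Pa²(3L − a)/(6EI) = 1182/EI
  clockwise couple 94.4 at a = 5.92: M₀a(2L − a)/(2EI) = 2761/EI
  point load 29.4 at a = 1.98: Pa²(3L − a)/(6EI) = 417.2/EI
  δ_0 = 4360/EI
Flexibility coefficient — unit upward force at B: δ_{BB} = L³/(3EI) = 164.3/EI.
With EI = 35000 kN·m²: δ_0 = 0.12456 m and δ_{BB} = 0.004696 m/kN.
Compatibility — the spring shortens by R_B/k under the reaction it provides: δ_0 − R_B·δ_{BB} = R_B/k. With 1/k = 0.000109 m/kN, R_B = δ_0 / (δ_{BB} + 1/k) = 0.12456 / (0.004696 + 0.000109) = 25.93 kN.
Moment equilibrium about A: M_A = Σ(load moments about A) − R_B·L = 355.5 − 25.93×7.9 = 150.7 kN·m.

M_A = 150.7 kN·m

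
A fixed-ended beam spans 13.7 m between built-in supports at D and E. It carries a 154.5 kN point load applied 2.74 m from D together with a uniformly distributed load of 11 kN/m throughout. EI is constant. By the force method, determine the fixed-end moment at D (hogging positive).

M_D = 443 kN·m

Release both end moments; the primary structure is a simply-supported span DE with redundants M_D and M_E.
End rotations of the released simple span under the applied load (×1/EI):
  at D: point load 154.5 at a = 2.74: Pab(L + b)/(6LEI) = 1392/EI
  at E: point load 154.5 at a = 2.74: Pab(L + a)/(6LEI) = 927.9/EI
  at D: UDL 11: wL³/(24EI) = 1179/EI
  at E: UDL 11: wL³/(24EI) = 1179/EI
  θ_D0 = 2570/EI,  θ_E0 = 2106/EI
Flexibility coefficients: a unit moment at one end gives L/(3EI) there and L/(6EI) at the far end, so f₁₁ = f₂₂ = 4.567/EI and f₁₂ = f₂₁ = 2.283/EI.
Compatibility — zero rotation at each built-in end:
  4.567 M_D + 2.283 M_E = 2570
  2.283 M_D + 4.567 M_E = 2106
Solving the pair gives M_D = 443 kN·m and M_E = 239.8 kN·m (hogging).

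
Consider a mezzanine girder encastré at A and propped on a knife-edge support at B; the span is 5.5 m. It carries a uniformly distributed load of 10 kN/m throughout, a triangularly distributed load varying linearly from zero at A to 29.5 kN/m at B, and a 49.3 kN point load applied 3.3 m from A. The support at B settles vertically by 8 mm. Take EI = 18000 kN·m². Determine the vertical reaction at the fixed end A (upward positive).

Choose R_B as the redundant. The primary structure is the cantilever fixed at A.
Primary-structure tip deflection at B by superposition:
  UDL 10: wL⁴/(8EI) = 1144/EI
  triangular load, peak 29.5 at the free end: 11w₀L⁴/(120EI) = 2474/EI
  point load 49.3 at a = 3.3: Pa²(3L − a)/(6EI) = 1181/EI
  δ_0 = 4799/EI
Flexibility coefficient — unit upward force at B: δ_{BB} = L³/(3EI) = 55.46/EI.
With EI = 18000 kN·m²: δ_0 = 0.26664 m and δ_{BB} = 0.003081 m/kN.
Compatibility — the beam at B must follow the support down by 0.008 m: δ_0 − R_B·δ_{BB} = 0.008, so R_B = (0.26664 − 0.008)/0.003081 = 83.94 kN.
Vertical equilibrium: R_A = ΣP − R_B = 185.4 − 83.94 = 101.5 kN.

R_A = 101.5 kN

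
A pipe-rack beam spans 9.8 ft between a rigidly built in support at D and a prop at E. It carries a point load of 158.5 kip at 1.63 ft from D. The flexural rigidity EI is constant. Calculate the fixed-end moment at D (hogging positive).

Release the roller at E. Primary structure: cantilever fixed at D.
Primary-structure tip deflection at E by superposition:
  point load 158.5 at a = 1.63: Pa²(3L − a)/(6EI) = 1949/EI
Tip deflection under a unit load at E: L³/(3EI) = 313.7/EI.
The prop prevents deflection at E: R_E = δ_0/δ_{EE} = 1949/313.7 = 6.213 kip.
Moment equilibrium about D: M_D = Σ(load moments about D) − R_E·L = 258.4 − 6.213×9.8 = 197.5 kip·ft.

M_D = 197.5 kip·ft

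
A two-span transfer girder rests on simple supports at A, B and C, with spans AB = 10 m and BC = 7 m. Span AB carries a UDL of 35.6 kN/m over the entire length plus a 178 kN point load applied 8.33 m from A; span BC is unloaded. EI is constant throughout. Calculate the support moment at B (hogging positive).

M_B = 395.3 kN·m

Release continuity at B by inserting a hinge; the redundant is the internal moment M_B. The primary structure is two simply-supported spans AB and BC.
Rotations at B on the released spans (each span's end-slope, ×1/EI):
  span AB: UDL 35.6: wL³/(24EI) = 1483/EI
  span AB: point load 178 at a = 8.33: Pab(L + a)/(6LEI) = 756.5/EI
  relative rotation θ_0 = (2240 + 0)/EI = 2240/EI
A unit hogging moment at B produces rotation L₁/(3EI) + L₂/(3EI) = 5.667/EI.
Compatibility: M_B·(L₁+L₂)/(3EI) = θ_0, giving M_B = 395.3 kN·m (hogging).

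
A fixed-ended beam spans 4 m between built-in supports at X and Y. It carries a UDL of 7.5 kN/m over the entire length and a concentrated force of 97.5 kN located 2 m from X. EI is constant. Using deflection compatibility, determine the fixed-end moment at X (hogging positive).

M_X = 58.75 kN·m

Release both end moments; the primary structure is a simply-supported span XY with redundants M_X and M_Y.
End rotations of the released simple span under the applied load (×1/EI):
  at X: UDL 7.5: wL³/(24EI) = 20/EI
  at Y: UDL 7.5: wL³/(24EI) = 20/EI
  at X: point load 97.5 at a = 2: Pab(L + b)/(6LEI) = 97.5/EI
  at Y: point load 97.5 at a = 2: Pab(L + a)/(6LEI) = 97.5/EI
  θ_X0 = 117.5/EI,  θ_Y0 = 117.5/EI
Flexibility coefficients: a unit moment at one end gives L/(3EI) there and L/(6EI) at the far end, so f₁₁ = f₂₂ = 1.333/EI and f₁₂ = f₂₁ = 0.6667/EI.
Compatibility — zero rotation at each built-in end:
  1.333 M_X + 0.6667 M_Y = 117.5
  0.6667 M_X + 1.333 M_Y = 117.5
Solving the pair gives M_X = 58.75 kN·m and M_Y = 58.75 kN·m (hogging).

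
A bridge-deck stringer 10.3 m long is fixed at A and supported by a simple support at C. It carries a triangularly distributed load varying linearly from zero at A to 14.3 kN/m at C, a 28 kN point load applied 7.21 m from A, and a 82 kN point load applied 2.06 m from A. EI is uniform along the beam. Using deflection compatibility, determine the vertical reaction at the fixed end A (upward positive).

Remove the prop at C; the released (primary) structure is a cantilever built in at A.
Free-end deflection of the primary structure under the applied loading (downward +):
  triangular load, peak 14.3 at the free end: 11w₀L⁴/(120EI) = 14754/EI
  point load 28 at a = 7.21: Pa²(3L − a)/(6EI) = 5747/EI
  point load 82 at a = 2.06: Pa²(3L − a)/(6EI) = 1673/EI
  δ_0 = 22173/EI
Tip deflection under a unit load at C: L³/(3EI) = 364.2/EI.
Compatibility at C: δ_0 − R_C·δ_{CC} = 0, so R_C = 22173/364.2 = 60.87 kN.
Vertical equilibrium: R_A = ΣP − R_C = 183.6 − 60.87 = 122.8 kN.

R_A = 122.8 kN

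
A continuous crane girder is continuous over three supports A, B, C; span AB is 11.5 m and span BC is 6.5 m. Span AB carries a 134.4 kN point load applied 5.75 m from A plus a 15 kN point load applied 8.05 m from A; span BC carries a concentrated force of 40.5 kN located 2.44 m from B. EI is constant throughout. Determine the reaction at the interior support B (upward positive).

Take M_B as the redundant. Released structure: two simple spans AB and BC with a hinge at B.
End slopes at the hinge B, treating each span as simply supported:
  span AB: point load 134.4 at a = 5.75: Pab(L + a)/(6LEI) = 1111/EI
  span AB: point load 15 at a = 8.05: Pab(L + a)/(6LEI) = 118/EI
  span BC: point load 40.5 at a = 2.44: Pab(L + b)/(6LEI) = 108.6/EI
  relative rotation θ_0 = (1229 + 108.6)/EI = 1338/EI
A unit hogging moment at B produces rotation L₁/(3EI) + L₂/(3EI) = 6/EI.
Slope continuity at B: θ_0 = M_B·6/EI, so M_B = 1338/6 = 222.9 kN·m (hogging).
Span AB, ΣM about A with M_B applied at B: R_B^{AB}·11.5 = 893.5 + 222.9, so R_B^{AB} = 97.09 kN and R_A = 149.4 − 97.09 = 52.31 kN.
Span BC, ΣM about C: R_B^{BC}·6.5 = 164.4 + 222.9, so R_B^{BC} = 59.59 kN and R_C = 40.5 − 59.59 = -19.09 kN.
R_B = 97.09 + 59.59 = 156.7 kN.

R_B = 156.7 kN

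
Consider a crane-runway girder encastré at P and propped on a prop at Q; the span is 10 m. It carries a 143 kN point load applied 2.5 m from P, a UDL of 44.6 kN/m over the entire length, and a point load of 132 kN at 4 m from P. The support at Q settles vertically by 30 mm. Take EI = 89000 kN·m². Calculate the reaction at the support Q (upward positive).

R_Q = 199 kN

Take the reaction at Q as the redundant and release it; the primary structure is a cantilever fixed at P.
Deflection at Q on the released cantilever, summing each load's contribution:
  point load 143 at a = 2.5: Pa²(3L − a)/(6EI) = 4096/EI
  UDL 44.6: wL⁴/(8EI) = 55750/EI
  point load 132 at a = 4: Pa²(3L − a)/(6EI) = 9152/EI
  δ_0 = 68998/EI
Tip deflection under a unit load at Q: L³/(3EI) = 333.3/EI.
With EI = 89000 kN·m²: δ_0 = 0.77526 m and δ_{QQ} = 0.003745 m/kN.
Compatibility — the beam at Q must follow the support down by 0.03 m: δ_0 − R_Q·δ_{QQ} = 0.03, so R_Q = (0.77526 − 0.03)/0.003745 = 199 kN.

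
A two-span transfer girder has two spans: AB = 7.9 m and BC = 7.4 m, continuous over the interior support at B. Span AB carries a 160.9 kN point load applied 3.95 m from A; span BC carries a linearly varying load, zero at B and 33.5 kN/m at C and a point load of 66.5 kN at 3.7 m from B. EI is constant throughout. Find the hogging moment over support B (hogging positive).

Release continuity at B by inserting a hinge; the redundant is the internal moment M_B. The primary structure is two simply-supported spans AB and BC.
Rotations at B on the released spans (each span's end-slope, ×1/EI):
  span AB: point load 160.9 at a = 3.95: Pab(L + a)/(6LEI) = 627.6/EI
  span BC: triangular load, peak 33.5: 7w₀L³/(360EI) = 264/EI
  span BC: point load 66.5 at a = 3.7: Pab(L + b)/(6LEI) = 227.6/EI
  relative rotation θ_0 = (627.6 + 491.6)/EI = 1119/EI
A unit hogging moment at B produces rotation L₁/(3EI) + L₂/(3EI) = 5.1/EI.
Compatibility: M_B·(L₁+L₂)/(3EI) = θ_0, giving M_B = 219.4 kN·m (hogging).

M_B = 219.4 kN·m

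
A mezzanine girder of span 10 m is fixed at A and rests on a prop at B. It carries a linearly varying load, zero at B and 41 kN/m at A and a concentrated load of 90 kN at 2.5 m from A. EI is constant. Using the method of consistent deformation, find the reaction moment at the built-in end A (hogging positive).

Release the roller at B. Primary structure: cantilever fixed at A.
Free-end deflection of the primary structure under the applied loading (downward +):
  triangular load, peak 41 at the fixed end: w₀L⁴/(30EI) = 13667/EI
  point load 90 at a = 2.5: Pa²(3L − a)/(6EI) = 2578/EI
  δ_0 = 16245/EI
Flexibility coefficient — unit upward force at B: δ_{BB} = L³/(3EI) = 333.3/EI.
Compatibility at B: δ_0 − R_B·δ_{BB} = 0, so R_B = 16245/333.3 = 48.73 kN.
Moment equilibrium about A: M_A = Σ(load moments about A) − R_B·L = 908.3 − 48.73×10 = 421 kN·m.

M_A = 421 kN·m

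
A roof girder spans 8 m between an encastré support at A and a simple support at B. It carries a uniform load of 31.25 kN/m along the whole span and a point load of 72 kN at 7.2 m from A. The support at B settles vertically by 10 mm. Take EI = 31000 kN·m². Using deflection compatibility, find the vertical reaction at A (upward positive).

R_A = 168.8 kN

Take the reaction at B as the redundant and release it; the primary structure is a cantilever fixed at A.
Free-end deflection of the primary structure under the applied loading (downward +):
  UDL 31.25: wL⁴/(8EI) = 16000/EI
  point load 72 at a = 7.2: Pa²(3L − a)/(6EI) = 10451/EI
  δ_0 = 26451/EI
Flexibility coefficient — unit upward force at B: δ_{BB} = L³/(3EI) = 170.7/EI.
With EI = 31000 kN·m²: δ_0 = 0.85326 m and δ_{BB} = 0.005505 m/kN.
Compatibility — the beam at B must follow the support down by 0.01 m: δ_0 − R_B·δ_{BB} = 0.01, so R_B = (0.85326 − 0.01)/0.005505 = 153.2 kN.
Vertical equilibrium: R_A = ΣP − R_B = 322 − 153.2 = 168.8 kN.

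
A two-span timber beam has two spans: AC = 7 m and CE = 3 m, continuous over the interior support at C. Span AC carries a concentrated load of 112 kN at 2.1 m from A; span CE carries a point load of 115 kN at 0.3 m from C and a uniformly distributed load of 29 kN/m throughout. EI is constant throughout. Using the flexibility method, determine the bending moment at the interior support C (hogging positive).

M_C = 93.55 kN·m

Take M_C as the redundant. Released structure: two simple spans AC and CE with a hinge at C.
Discontinuity in slope at C on the released structure — sum the simple-span end rotations:
  span AC: point load 112 at a = 2.1: Pab(L + a)/(6LEI) = 249.7/EI
  span CE: point load 115 at a = 0.3: Pab(L + b)/(6LEI) = 29.5/EI
  span CE: UDL 29: wL³/(24EI) = 32.62/EI
  relative rotation θ_0 = (249.7 + 62.12)/EI = 311.8/EI
A unit hogging moment at C produces rotation L₁/(3EI) + L₂/(3EI) = 3.333/EI.
Compatibility: M_C·(L₁+L₂)/(3EI) = θ_0, giving M_C = 93.55 kN·m (hogging).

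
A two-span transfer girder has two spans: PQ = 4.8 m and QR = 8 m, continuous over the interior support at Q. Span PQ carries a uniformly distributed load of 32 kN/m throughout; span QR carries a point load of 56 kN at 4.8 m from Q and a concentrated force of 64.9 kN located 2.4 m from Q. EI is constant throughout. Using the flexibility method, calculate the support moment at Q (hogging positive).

Release continuity at Q by inserting a hinge; the redundant is the internal moment M_Q. The primary structure is two simply-supported spans PQ and QR.
Rotations at Q on the released spans (each span's end-slope, ×1/EI):
  span PQ: UDL 32: wL³/(24EI) = 147.5/EI
  span QR: point load 56 at a = 4.8: Pab(L + b)/(6LEI) = 200.7/EI
  span QR: point load 64.9 at a = 2.4: Pab(L + b)/(6LEI) = 247.1/EI
  relative rotation θ_0 = (147.5 + 447.8)/EI = 595.3/EI
A unit hogging moment at Q produces rotation L₁/(3EI) + L₂/(3EI) = 4.267/EI.
Compatibility: M_Q·(L₁+L₂)/(3EI) = θ_0, giving M_Q = 139.5 kN·m (hogging).

M_Q = 139.5 kN·m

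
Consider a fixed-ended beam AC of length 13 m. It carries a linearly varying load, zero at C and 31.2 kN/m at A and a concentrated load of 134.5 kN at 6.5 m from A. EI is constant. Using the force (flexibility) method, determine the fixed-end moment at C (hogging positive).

M_C = 394.3 kN·m

Release both end moments; the primary structure is a simply-supported span AC with redundants M_A and M_C.
End rotations of the released simple span under the applied load (×1/EI):
  at A: triangular load, peak 31.2: w₀L³/(45EI) = 1523/EI
  at C: triangular load, peak 31.2: 7w₀L³/(360EI) = 1333/EI
  at A: point load 134.5 at a = 6.5: Pab(L + b)/(6LEI) = 1421/EI
  at C: point load 134.5 at a = 6.5: Pab(L + a)/(6LEI) = 1421/EI
  θ_A0 = 2944/EI,  θ_C0 = 2754/EI
Flexibility coefficients: a unit moment at one end gives L/(3EI) there and L/(6EI) at the far end, so f₁₁ = f₂₂ = 4.333/EI and f₁₂ = f₂₁ = 2.167/EI.
Compatibility — zero rotation at each built-in end:
  4.333 M_A + 2.167 M_C = 2944
  2.167 M_A + 4.333 M_C = 2754
Solving the pair gives M_A = 482.2 kN·m and M_C = 394.3 kN·m (hogging).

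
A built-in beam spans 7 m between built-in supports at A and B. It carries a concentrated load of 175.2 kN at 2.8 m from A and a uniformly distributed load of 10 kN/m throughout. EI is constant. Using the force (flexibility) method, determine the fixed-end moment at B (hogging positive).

Release both end moments; the primary structure is a simply-supported span AB with redundants M_A and M_B.
Simple-span end rotations at A and B under the given loads:
  at A: point load 175.2 at a = 2.8: Pab(L + b)/(6LEI) = 549.4/EI
  at B: point load 175.2 at a = 2.8: Pab(L + a)/(6LEI) = 480.7/EI
  at A: UDL 10: wL³/(24EI) = 142.9/EI
  at B: UDL 10: wL³/(24EI) = 142.9/EI
  θ_A0 = 692.3/EI,  θ_B0 = 623.7/EI
Flexibility coefficients: a unit moment at one end gives L/(3EI) there and L/(6EI) at the far end, so f₁₁ = f₂₂ = 2.333/EI and f₁₂ = f₂₁ = 1.167/EI.
Compatibility — zero rotation at each built-in end:
  2.333 M_A + 1.167 M_B = 692.3
  1.167 M_A + 2.333 M_B = 623.7
Solving the pair gives M_A = 217.4 kN·m and M_B = 158.6 kN·m (hogging).

M_B = 158.6 kN·m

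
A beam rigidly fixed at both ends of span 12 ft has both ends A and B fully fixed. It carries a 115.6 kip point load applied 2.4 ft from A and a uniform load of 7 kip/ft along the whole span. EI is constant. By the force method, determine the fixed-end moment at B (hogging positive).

M_B = 128.4 kip·ft

Take the two fixed-end moments M_A, M_B as redundants; the released structure is the simple span AB.
Simple-span end rotations at A and B under the given loads:
  at A: point load 115.6 at a = 2.4: Pab(L + b)/(6LEI) = 799/EI
  at B: point load 115.6 at a = 2.4: Pab(L + a)/(6LEI) = 532.7/EI
  at A: UDL 7: wL³/(24EI) = 504/EI
  at B: UDL 7: wL³/(24EI) = 504/EI
  θ_A0 = 1303/EI,  θ_B0 = 1037/EI
Flexibility coefficients: a unit moment at one end gives L/(3EI) there and L/(6EI) at the far end, so f₁₁ = f₂₂ = 4/EI and f₁₂ = f₂₁ = 2/EI.
Compatibility — zero rotation at each built-in end:
  4 M_A + 2 M_B = 1303
  2 M_A + 4 M_B = 1037
Solving the pair gives M_A = 261.6 kip·ft and M_B = 128.4 kip·ft (hogging).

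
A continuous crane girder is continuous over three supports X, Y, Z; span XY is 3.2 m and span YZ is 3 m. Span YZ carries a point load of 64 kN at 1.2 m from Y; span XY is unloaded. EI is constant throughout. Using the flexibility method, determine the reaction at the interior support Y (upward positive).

R_Y = 49.92 kN

Insert a hinge at Y; M_Y is the redundant, and each span becomes simply supported.
Rotations at Y on the released spans (each span's end-slope, ×1/EI):
  span YZ: point load 64 at a = 1.2: Pab(L + b)/(6LEI) = 36.86/EI
  relative rotation θ_0 = (0 + 36.86)/EI = 36.86/EI
A unit hogging moment at Y produces rotation L₁/(3EI) + L₂/(3EI) = 2.067/EI.
Slope continuity at Y: θ_0 = M_Y·2.067/EI, so M_Y = 36.86/2.067 = 17.84 kN·m (hogging).
Span XY, ΣM about X with M_Y applied at Y: R_Y^{XY}·3.2 = 0 + 17.84, so R_Y^{XY} = 5.574 kN and R_X = 0 − 5.574 = -5.574 kN.
Span YZ, ΣM about Z: R_Y^{YZ}·3 = 115.2 + 17.84, so R_Y^{YZ} = 44.35 kN and R_Z = 64 − 44.35 = 19.65 kN.
R_Y = 5.574 + 44.35 = 49.92 kN.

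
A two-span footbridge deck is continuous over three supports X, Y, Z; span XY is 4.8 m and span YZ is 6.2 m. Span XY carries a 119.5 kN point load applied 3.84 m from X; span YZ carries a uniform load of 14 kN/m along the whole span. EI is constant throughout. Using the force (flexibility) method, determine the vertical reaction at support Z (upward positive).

R_Z = 31.47 kN

Take M_Y as the redundant. Released structure: two simple spans XY and YZ with a hinge at Y.
End slopes at the hinge Y, treating each span as simply supported:
  span XY: point load 119.5 at a = 3.84: Pab(L + a)/(6LEI) = 132.2/EI
  span YZ: UDL 14: wL³/(24EI) = 139/EI
  relative rotation θ_0 = (132.2 + 139)/EI = 271.2/EI
A unit hogging moment at Y produces rotation L₁/(3EI) + L₂/(3EI) = 3.667/EI.
Slope continuity at Y: θ_0 = M_Y·3.667/EI, so M_Y = 271.2/3.667 = 73.96 kN·m (hogging).
Span YZ, ΣM about Z: R_Y^{YZ}·6.2 = 269.1 + 73.96, so R_Y^{YZ} = 55.33 kN and R_Z = 86.8 − 55.33 = 31.47 kN.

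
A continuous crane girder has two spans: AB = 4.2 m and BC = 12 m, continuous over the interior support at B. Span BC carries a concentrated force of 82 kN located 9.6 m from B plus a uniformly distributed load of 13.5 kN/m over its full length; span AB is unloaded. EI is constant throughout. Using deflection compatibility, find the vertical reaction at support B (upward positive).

R_B = 177.7 kN

Take M_B as the redundant. Released structure: two simple spans AB and BC with a hinge at B.
End slopes at the hinge B, treating each span as simply supported:
  span BC: point load 82 at a = 9.6: Pab(L + b)/(6LEI) = 377.9/EI
  span BC: UDL 13.5: wL³/(24EI) = 972/EI
  relative rotation θ_0 = (0 + 1350)/EI = 1350/EI
A unit hogging moment at B produces rotation L₁/(3EI) + L₂/(3EI) = 5.4/EI.
Slope continuity at B: θ_0 = M_B·5.4/EI, so M_B = 1350/5.4 = 250 kN·m (hogging).
Span AB, ΣM about A with M_B applied at B: R_B^{AB}·4.2 = 0 + 250, so R_B^{AB} = 59.52 kN and R_A = 0 − 59.52 = -59.52 kN.
Span BC, ΣM about C: R_B^{BC}·12 = 1169 + 250, so R_B^{BC} = 118.2 kN and R_C = 244 − 118.2 = 125.8 kN.
R_B = 59.52 + 118.2 = 177.7 kN.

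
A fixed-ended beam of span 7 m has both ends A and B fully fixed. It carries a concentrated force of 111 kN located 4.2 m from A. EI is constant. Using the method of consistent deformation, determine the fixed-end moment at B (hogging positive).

Release both end moments; the primary structure is a simply-supported span AB with redundants M_A and M_B.
End rotations of the released simple span under the applied load (×1/EI):
  at A: point load 111 at a = 4.2: Pab(L + b)/(6LEI) = 304.6/EI
  at B: point load 111 at a = 4.2: Pab(L + a)/(6LEI) = 348.1/EI
  θ_A0 = 304.6/EI,  θ_B0 = 348.1/EI
Flexibility coefficients: a unit moment at one end gives L/(3EI) there and L/(6EI) at the far end, so f₁₁ = f₂₂ = 2.333/EI and f₁₂ = f₂₁ = 1.167/EI.
Compatibility — zero rotation at each built-in end:
  2.333 M_A + 1.167 M_B = 304.6
  1.167 M_A + 2.333 M_B = 348.1
Solving the pair gives M_A = 74.59 kN·m and M_B = 111.9 kN·m (hogging).

M_B = 111.9 kN·m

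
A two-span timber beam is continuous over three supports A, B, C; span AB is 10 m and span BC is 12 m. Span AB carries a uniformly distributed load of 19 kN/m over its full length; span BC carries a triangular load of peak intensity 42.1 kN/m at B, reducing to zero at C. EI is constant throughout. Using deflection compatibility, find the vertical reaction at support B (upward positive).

R_B = 323.6 kN

Take M_B as the redundant. Released structure: two simple spans AB and BC with a hinge at B.
Rotations at B on the released spans (each span's end-slope, ×1/EI):
  span AB: UDL 19: wL³/(24EI) = 791.7/EI
  span BC: triangular load, peak 42.1: w₀L³/(45EI) = 1617/EI
  relative rotation θ_0 = (791.7 + 1617)/EI = 2408/EI
A unit hogging moment at B produces rotation L₁/(3EI) + L₂/(3EI) = 7.333/EI.
Compatibility: M_B·(L₁+L₂)/(3EI) = θ_0, giving M_B = 328.4 kN·m (hogging).
Span AB, ΣM about A with M_B applied at B: R_B^{AB}·10 = 950 + 328.4, so R_B^{AB} = 127.8 kN and R_A = 190 − 127.8 = 62.16 kN.
Span BC, ΣM about C: R_B^{BC}·12 = 2021 + 328.4, so R_B^{BC} = 195.8 kN and R_C = 252.6 − 195.8 = 56.83 kN.
R_B = 127.8 + 195.8 = 323.6 kN.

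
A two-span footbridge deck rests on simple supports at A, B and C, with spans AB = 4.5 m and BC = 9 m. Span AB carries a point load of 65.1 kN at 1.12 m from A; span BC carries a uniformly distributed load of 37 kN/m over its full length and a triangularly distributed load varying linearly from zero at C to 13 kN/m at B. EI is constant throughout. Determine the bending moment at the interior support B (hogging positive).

Insert a hinge at B; M_B is the redundant, and each span becomes simply supported.
Discontinuity in slope at B on the released structure — sum the simple-span end rotations:
  span AB: point load 65.1 at a = 1.12: Pab(L + a)/(6LEI) = 51.3/EI
  span BC: UDL 37: wL³/(24EI) = 1124/EI
  span BC: triangular load, peak 13: w₀L³/(45EI) = 210.6/EI
  relative rotation θ_0 = (51.3 + 1334)/EI = 1386/EI
A unit hogging moment at B produces rotation L₁/(3EI) + L₂/(3EI) = 4.5/EI.
Compatibility: M_B·(L₁+L₂)/(3EI) = θ_0, giving M_B = 307.9 kN·m (hogging).

M_B = 307.9 kN·m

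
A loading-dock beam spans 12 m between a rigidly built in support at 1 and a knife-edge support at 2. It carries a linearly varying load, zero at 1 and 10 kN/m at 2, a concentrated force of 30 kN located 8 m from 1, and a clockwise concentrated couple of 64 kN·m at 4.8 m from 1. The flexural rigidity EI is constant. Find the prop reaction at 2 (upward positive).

Take the reaction at 2 as the redundant and release it; the primary structure is a cantilever fixed at 1.
Primary-structure tip deflection at 2 by superposition:
  triangular load, peak 10 at the free end: 11w₀L⁴/(120EI) = 19008/EI
  point load 30 at a = 8: Pa²(3L − a)/(6EI) = 8960/EI
  clockwise couple 64 at a = 4.8: M₀a(2L − a)/(2EI) = 2949/EI
  δ_0 = 30917/EI
Flexibility coefficient — unit upward force at 2: δ_{22} = L³/(3EI) = 576/EI.
The prop prevents deflection at 2: R_2 = δ_0/δ_{22} = 30917/576 = 53.68 kN.

R_2 = 53.68 kN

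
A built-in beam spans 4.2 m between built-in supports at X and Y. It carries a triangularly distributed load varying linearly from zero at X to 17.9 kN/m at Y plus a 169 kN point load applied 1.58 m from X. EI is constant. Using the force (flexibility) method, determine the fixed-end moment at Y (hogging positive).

M_Y = 78.45 kN·m

Release both end moments; the primary structure is a simply-supported span XY with redundants M_X and M_Y.
End rotations of the released simple span under the applied load (×1/EI):
  at X: triangular load, peak 17.9: 7w₀L³/(360EI) = 25.79/EI
  at Y: triangular load, peak 17.9: w₀L³/(45EI) = 29.47/EI
  at X: point load 169 at a = 1.58: Pab(L + b)/(6LEI) = 189.3/EI
  at Y: point load 169 at a = 1.58: Pab(L + a)/(6LEI) = 160.5/EI
  θ_X0 = 215.1/EI,  θ_Y0 = 189.9/EI
Flexibility coefficients: a unit moment at one end gives L/(3EI) there and L/(6EI) at the far end, so f₁₁ = f₂₂ = 1.4/EI and f₁₂ = f₂₁ = 0.7/EI.
Compatibility — zero rotation at each built-in end:
  1.4 M_X + 0.7 M_Y = 215.1
  0.7 M_X + 1.4 M_Y = 189.9
Solving the pair gives M_X = 114.4 kN·m and M_Y = 78.45 kN·m (hogging).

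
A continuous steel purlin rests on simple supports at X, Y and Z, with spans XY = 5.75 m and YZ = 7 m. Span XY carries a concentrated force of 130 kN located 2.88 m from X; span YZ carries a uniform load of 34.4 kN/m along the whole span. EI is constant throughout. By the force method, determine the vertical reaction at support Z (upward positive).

Take M_Y as the redundant. Released structure: two simple spans XY and YZ with a hinge at Y.
Rotations at Y on the released spans (each span's end-slope, ×1/EI):
  span XY: point load 130 at a = 2.88: Pab(L + a)/(6LEI) = 268.8/EI
  span YZ: UDL 34.4: wL³/(24EI) = 491.6/EI
  relative rotation θ_0 = (268.8 + 491.6)/EI = 760.4/EI
A unit hogging moment at Y produces rotation L₁/(3EI) + L₂/(3EI) = 4.25/EI.
Slope continuity at Y: θ_0 = M_Y·4.25/EI, so M_Y = 760.4/4.25 = 178.9 kN·m (hogging).
Span YZ, ΣM about Z: R_Y^{YZ}·7 = 842.8 + 178.9, so R_Y^{YZ} = 146 kN and R_Z = 240.8 − 146 = 94.84 kN.

R_Z = 94.84 kN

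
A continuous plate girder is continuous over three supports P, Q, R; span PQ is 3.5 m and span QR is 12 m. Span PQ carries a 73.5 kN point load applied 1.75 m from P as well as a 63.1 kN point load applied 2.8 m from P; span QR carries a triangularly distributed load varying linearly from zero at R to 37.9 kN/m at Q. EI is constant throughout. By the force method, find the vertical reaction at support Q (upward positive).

R_Q = 349.5 kN

Take M_Q as the redundant. Released structure: two simple spans PQ and QR with a hinge at Q.
Rotations at Q on the released spans (each span's end-slope, ×1/EI):
  span PQ: point load 73.5 at a = 1.75: Pab(L + a)/(6LEI) = 56.27/EI
  span PQ: point load 63.1 at a = 2.8: Pab(L + a)/(6LEI) = 37.1/EI
  span QR: triangular load, peak 37.9: w₀L³/(45EI) = 1455/EI
  relative rotation θ_0 = (93.38 + 1455)/EI = 1549/EI
A unit hogging moment at Q produces rotation L₁/(3EI) + L₂/(3EI) = 5.167/EI.
Slope continuity at Q: θ_0 = M_Q·5.167/EI, so M_Q = 1549/5.167 = 299.8 kN·m (hogging).
Span PQ, ΣM about P with M_Q applied at Q: R_Q^{PQ}·3.5 = 305.3 + 299.8, so R_Q^{PQ} = 172.9 kN and R_P = 136.6 − 172.9 = -36.27 kN.
Span QR, ΣM about R: R_Q^{QR}·12 = 1819 + 299.8, so R_Q^{QR} = 176.6 kN and R_R = 227.4 − 176.6 = 50.82 kN.
R_Q = 172.9 + 176.6 = 349.5 kN.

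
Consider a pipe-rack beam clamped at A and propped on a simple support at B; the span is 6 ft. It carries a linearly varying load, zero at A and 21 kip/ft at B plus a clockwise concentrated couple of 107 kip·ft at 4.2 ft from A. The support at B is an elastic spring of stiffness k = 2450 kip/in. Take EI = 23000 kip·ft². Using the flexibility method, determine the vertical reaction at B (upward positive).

R_B = 58.36 kip

Release the roller at B. Primary structure: cantilever fixed at A.
Downward deflection at the released point B due to the loads:
  triangular load, peak 21 at the free end: 11w₀L⁴/(120EI) = 2495/EI
  clockwise couple 107 at a = 4.2: M₀a(2L − a)/(2EI) = 1753/EI
  δ_0 = 4247/EI
Flexibility coefficient — unit upward force at B: δ_{BB} = L³/(3EI) = 72/EI.
With EI = 23000 kip·ft²: δ_0 = 0.18467 ft and δ_{BB} = 0.00313 ft/kip.
Compatibility — the spring shortens by R_B/k under the reaction it provides: δ_0 − R_B·δ_{BB} = R_B/k. With 1/k = 1/(2450×12) ft/kip = 0.000034 ft/kip, R_B = δ_0 / (δ_{BB} + 1/k) = 0.18467 / (0.00313 + 0.000034) = 58.36 kip.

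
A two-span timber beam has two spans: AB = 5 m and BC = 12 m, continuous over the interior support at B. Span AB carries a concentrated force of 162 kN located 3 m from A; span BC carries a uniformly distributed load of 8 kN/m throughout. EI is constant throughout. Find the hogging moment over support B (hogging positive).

Insert a hinge at B; M_B is the redundant, and each span becomes simply supported.
Discontinuity in slope at B on the released structure — sum the simple-span end rotations:
  span AB: point load 162 at a = 3: Pab(L + a)/(6LEI) = 259.2/EI
  span BC: UDL 8: wL³/(24EI) = 576/EI
  relative rotation θ_0 = (259.2 + 576)/EI = 835.2/EI
A unit hogging moment at B produces rotation L₁/(3EI) + L₂/(3EI) = 5.667/EI.
Slope continuity at B: θ_0 = M_B·5.667/EI, so M_B = 835.2/5.667 = 147.4 kN·m (hogging).

M_B = 147.4 kN·m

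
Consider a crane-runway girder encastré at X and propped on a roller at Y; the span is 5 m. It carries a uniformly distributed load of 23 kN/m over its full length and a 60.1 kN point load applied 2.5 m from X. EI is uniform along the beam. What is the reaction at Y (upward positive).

R_Y = 61.91 kN

Remove the prop at Y; the released (primary) structure is a cantilever built in at X.
Downward deflection at the released point Y due to the loads:
  UDL 23: wL⁴/(8EI) = 1797/EI
  point load 60.1 at a = 2.5: Pa²(3L − a)/(6EI) = 782.6/EI
  δ_0 = 2579/EI
Tip deflection under a unit load at Y: L³/(3EI) = 41.67/EI.
The prop prevents deflection at Y: R_Y = δ_0/δ_{YY} = 2579/41.67 = 61.91 kN.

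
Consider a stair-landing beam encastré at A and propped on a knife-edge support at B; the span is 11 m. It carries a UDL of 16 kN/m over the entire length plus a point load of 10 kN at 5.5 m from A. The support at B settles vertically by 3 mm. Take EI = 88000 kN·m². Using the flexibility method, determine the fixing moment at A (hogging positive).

Choose R_B as the redundant. The primary structure is the cantilever fixed at A.
Downward deflection at the released point B due to the loads:
  UDL 16: wL⁴/(8EI) = 29282/EI
  point load 10 at a = 5.5: Pa²(3L − a)/(6EI) = 1386/EI
  δ_0 = 30668/EI
Flexibility coefficient — unit upward force at B: δ_{BB} = L³/(3EI) = 443.7/EI.
With EI = 88000 kN·m²: δ_0 = 0.34851 m and δ_{BB} = 0.005042 m/kN.
Compatibility — the beam at B must follow the support down by 0.003 m: δ_0 − R_B·δ_{BB} = 0.003, so R_B = (0.34851 − 0.003)/0.005042 = 68.53 kN.
Moment equilibrium about A: M_A = Σ(load moments about A) − R_B·L = 1023 − 68.53×11 = 269.2 kN·m.

M_A = 269.2 kN·m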